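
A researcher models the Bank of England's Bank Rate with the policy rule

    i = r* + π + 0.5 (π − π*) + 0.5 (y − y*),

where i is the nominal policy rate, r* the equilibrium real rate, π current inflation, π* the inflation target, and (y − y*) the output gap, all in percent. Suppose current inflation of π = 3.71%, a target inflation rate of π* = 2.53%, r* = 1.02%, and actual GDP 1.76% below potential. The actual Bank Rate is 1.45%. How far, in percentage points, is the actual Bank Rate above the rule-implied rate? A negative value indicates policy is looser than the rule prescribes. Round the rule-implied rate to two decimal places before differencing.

Output 1.76% below potential → (y − y*) = -1.76.
i = 1.02 + 3.71 + 0.5 × (3.71 − 2.53) + 0.5 × (-1.76)
   = 1.02 + 3.71 + 0.59 − 0.88 = 4.44
Deviation = 1.45 − 4.44 = -2.99 pp.

-2.99 pp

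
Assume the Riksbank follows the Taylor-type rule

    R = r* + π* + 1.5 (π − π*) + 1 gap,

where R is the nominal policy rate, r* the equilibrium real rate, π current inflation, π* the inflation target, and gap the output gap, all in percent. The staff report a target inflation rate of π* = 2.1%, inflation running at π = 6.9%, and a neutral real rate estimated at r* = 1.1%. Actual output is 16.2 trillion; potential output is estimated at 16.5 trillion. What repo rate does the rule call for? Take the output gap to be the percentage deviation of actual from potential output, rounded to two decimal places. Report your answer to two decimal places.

8.58%

Output gap = 100 × (16.2 − 16.5) / 16.5 = -1.82%.
R = 1.10 + 2.10 + 1.5 × (6.90 − 2.10) + 1 × (-1.82)
   = 1.10 + 2.1 + 7.2 − 1.82 = 8.58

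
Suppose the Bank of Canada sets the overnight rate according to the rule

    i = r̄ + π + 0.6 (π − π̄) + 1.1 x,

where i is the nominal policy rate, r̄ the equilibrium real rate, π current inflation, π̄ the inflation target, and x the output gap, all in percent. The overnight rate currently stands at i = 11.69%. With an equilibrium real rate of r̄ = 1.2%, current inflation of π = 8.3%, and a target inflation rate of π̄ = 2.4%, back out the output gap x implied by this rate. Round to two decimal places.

1.1 x = 11.69 − 1.2 − 8.3 − 0.6 × (8.3 − 2.4) = -1.35
x = -1.35 / 1.1 = -1.23

-1.23%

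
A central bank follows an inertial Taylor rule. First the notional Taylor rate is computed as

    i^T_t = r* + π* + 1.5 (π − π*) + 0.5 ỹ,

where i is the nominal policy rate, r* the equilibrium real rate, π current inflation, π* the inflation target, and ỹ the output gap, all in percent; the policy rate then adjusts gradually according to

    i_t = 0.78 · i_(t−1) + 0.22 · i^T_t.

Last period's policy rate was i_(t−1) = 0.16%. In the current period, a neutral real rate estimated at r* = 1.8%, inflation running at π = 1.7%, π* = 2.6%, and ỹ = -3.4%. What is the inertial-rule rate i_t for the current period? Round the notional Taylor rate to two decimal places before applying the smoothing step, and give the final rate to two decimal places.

0.42%

i^T_t = 1.8 + 2.6 + 1.5 × (1.7 − 2.6) + 0.5 × (-3.4)
   = 1.8 + 2.6 − 1.35 − 1.7 = 1.35
i_t = 0.78 × 0.16 + 0.22 × 1.35 = 0.1248 + 0.297 = 0.42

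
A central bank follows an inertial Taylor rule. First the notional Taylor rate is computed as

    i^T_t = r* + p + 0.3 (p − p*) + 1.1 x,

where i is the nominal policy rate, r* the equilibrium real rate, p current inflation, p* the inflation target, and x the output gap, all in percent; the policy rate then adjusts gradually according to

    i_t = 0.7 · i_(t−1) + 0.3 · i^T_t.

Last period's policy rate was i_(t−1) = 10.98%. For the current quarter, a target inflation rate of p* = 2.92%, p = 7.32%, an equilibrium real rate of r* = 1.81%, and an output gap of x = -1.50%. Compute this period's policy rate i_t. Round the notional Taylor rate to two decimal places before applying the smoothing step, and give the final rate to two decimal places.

i^T_t = 1.81 + 7.32 + 0.3 × (7.32 − 2.92) + 1.1 × (-1.50)
   = 1.81 + 7.32 + 1.32 − 1.65 = 8.80
i_t = 0.7 × 10.98 + 0.3 × 8.80 = 7.686 + 2.64 = 10.33

10.33%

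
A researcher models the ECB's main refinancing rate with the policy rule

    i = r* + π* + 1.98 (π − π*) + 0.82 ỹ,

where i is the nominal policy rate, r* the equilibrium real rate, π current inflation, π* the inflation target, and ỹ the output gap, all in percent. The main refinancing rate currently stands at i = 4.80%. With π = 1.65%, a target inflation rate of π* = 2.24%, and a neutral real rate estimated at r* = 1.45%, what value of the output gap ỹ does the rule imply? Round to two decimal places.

0.82 ỹ = 4.80 − 1.45 − 2.24 − 1.98 × (1.65 − 2.24) = 2.2782
ỹ = 2.2782 / 0.82 = 2.78

2.78%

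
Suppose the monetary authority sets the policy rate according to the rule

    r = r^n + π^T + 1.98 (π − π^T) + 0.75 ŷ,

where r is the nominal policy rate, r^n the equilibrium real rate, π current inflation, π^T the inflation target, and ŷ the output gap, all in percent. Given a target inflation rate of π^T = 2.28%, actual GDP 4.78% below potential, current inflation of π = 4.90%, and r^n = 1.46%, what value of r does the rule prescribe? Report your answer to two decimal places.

Output 4.78% below potential → ŷ = -4.78.
r = 1.46 + 2.28 + 1.98 × (4.90 − 2.28) + 0.75 × (-4.78)
   = 1.46 + 2.28 + 5.1876 − 3.585 = 5.34

5.34%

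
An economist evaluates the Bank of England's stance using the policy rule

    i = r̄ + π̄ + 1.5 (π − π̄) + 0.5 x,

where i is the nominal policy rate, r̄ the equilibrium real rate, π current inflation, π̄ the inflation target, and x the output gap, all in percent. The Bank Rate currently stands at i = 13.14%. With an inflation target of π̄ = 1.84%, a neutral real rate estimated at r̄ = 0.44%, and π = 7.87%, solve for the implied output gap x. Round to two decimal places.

0.5 x = 13.14 − 0.44 − 1.84 − 1.5 × (7.87 − 1.84) = 1.815
x = 1.815 / 0.5 = 3.63

3.63%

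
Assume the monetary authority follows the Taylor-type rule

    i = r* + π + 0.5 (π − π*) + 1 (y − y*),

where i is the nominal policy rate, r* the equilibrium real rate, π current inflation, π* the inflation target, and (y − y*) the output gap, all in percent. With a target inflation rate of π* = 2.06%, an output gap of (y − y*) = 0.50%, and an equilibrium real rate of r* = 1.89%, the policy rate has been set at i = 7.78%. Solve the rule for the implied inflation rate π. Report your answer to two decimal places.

4.28%

Collecting π: i = r* + (1 + 0.5) π − 0.5 π* + 1 (y − y*)
1.5 π = 7.78 − 1.89 + 0.5 × 2.06 − 1 × 0.50 = 6.42
π = 6.42 / 1.5 = 4.28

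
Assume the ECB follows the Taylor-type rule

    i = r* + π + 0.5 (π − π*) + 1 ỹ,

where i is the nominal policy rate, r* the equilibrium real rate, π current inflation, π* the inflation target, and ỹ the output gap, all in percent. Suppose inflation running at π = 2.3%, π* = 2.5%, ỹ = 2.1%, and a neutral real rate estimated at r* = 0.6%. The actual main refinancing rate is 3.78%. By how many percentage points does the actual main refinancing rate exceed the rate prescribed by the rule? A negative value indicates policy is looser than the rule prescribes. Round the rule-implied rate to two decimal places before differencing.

i = 0.6 + 2.3 + 0.5 × (2.3 − 2.5) + 1 × 2.1
   = 0.6 + 2.3 − 0.1 + 2.1 = 4.90
Deviation = 3.78 − 4.90 = -1.12 pp.

-1.12 pp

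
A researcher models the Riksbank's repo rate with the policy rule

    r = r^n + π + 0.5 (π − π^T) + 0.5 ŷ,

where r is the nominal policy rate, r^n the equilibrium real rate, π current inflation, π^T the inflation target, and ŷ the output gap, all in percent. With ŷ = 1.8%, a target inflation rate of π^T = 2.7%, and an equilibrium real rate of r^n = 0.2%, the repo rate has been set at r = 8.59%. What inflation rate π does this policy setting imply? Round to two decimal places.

Collecting π: r = r^n + (1 + 0.5) π − 0.5 π^T + 0.5 ŷ
1.5 π = 8.59 − 0.2 + 0.5 × 2.7 − 0.5 × 1.8 = 8.84
π = 8.84 / 1.5 = 5.89

5.89%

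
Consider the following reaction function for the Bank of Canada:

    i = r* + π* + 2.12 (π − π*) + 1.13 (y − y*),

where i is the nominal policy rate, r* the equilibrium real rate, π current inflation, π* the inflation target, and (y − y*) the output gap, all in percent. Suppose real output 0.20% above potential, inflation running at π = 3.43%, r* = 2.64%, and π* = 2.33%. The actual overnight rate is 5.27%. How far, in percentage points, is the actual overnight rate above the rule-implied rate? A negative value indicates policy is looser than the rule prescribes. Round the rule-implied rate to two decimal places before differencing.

-2.26 pp

Output 0.20% above potential → (y − y*) = 0.20.
i = 2.64 + 2.33 + 2.12 × (3.43 − 2.33) + 1.13 × 0.20
   = 2.64 + 2.33 + 2.332 + 0.226 = 7.53
Deviation = 5.27 − 7.53 = -2.26 pp.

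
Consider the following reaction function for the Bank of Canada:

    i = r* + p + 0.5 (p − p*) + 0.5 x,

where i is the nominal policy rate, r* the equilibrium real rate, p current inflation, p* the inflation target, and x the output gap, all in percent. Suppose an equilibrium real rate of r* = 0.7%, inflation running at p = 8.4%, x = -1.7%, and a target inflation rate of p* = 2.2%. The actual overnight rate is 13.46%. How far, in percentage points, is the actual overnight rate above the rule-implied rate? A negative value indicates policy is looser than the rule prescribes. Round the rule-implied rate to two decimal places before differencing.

i = 0.7 + 8.4 + 0.5 × (8.4 − 2.2) + 0.5 × (-1.7)
   = 0.7 + 8.4 + 3.1 − 0.85 = 11.35
Deviation = 13.46 − 11.35 = 2.11 pp.

2.11 pp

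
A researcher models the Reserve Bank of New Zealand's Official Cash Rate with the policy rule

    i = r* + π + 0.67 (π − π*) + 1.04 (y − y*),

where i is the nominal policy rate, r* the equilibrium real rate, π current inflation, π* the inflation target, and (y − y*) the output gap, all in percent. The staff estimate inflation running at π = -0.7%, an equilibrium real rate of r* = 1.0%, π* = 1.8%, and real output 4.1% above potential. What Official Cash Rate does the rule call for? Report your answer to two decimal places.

Output 4.1% above potential → (y − y*) = 4.1.
i = 1.0 + (-0.7) + 0.67 × (-0.7 − 1.8) + 1.04 × 4.1
   = 1.0 − 0.7 − 1.675 + 4.264 = 2.89

2.89%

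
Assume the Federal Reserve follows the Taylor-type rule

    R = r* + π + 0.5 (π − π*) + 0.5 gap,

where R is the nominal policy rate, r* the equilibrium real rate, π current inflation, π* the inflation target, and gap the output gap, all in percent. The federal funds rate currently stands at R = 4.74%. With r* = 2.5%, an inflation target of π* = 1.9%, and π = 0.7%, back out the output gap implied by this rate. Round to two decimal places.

4.28%

0.5 gap = 4.74 − 2.5 − 0.7 − 0.5 × (0.7 − 1.9) = 2.14
gap = 2.14 / 0.5 = 4.28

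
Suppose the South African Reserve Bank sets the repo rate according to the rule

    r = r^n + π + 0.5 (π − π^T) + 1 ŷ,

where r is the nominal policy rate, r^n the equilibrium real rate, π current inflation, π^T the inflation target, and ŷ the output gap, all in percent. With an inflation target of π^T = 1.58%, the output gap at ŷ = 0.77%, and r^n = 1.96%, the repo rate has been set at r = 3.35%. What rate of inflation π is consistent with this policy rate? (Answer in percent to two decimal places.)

Collecting π: r = r^n + (1 + 0.5) π − 0.5 π^T + 1 ŷ
1.5 π = 3.35 − 1.96 + 0.5 × 1.58 − 1 × 0.77 = 1.41
π = 1.41 / 1.5 = 0.94

0.94%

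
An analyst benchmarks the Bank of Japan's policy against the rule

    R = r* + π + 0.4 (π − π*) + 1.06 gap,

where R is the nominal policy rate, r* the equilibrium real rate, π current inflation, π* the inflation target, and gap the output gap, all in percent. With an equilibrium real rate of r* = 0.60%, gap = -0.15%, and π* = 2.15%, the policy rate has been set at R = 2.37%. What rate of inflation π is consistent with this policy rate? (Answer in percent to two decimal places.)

1.99%

Collecting π: R = r* + (1 + 0.4) π − 0.4 π* + 1.06 gap
1.4 π = 2.37 − 0.60 + 0.4 × 2.15 − 1.06 × (-0.15) = 2.789
π = 2.789 / 1.4 = 1.99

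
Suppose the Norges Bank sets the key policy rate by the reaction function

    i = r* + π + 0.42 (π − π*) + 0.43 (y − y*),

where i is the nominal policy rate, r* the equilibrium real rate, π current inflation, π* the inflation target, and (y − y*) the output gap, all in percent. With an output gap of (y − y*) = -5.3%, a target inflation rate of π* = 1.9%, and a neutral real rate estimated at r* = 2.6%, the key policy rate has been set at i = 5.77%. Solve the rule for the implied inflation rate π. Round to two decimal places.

4.40%

Collecting π: i = r* + (1 + 0.42) π − 0.42 π* + 0.43 (y − y*)
1.42 π = 5.77 − 2.6 + 0.42 × 1.9 − 0.43 × (-5.3) = 6.247
π = 6.247 / 1.42 = 4.40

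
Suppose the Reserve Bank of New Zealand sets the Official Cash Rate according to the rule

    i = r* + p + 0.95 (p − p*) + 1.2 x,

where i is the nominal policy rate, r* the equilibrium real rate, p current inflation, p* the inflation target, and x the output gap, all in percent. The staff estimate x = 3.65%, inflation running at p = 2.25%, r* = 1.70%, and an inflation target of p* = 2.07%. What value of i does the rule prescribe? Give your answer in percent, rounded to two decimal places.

i = 1.70 + 2.25 + 0.95 × (2.25 − 2.07) + 1.2 × 3.65
   = 1.70 + 2.25 + 0.171 + 4.38 = 8.50

8.50%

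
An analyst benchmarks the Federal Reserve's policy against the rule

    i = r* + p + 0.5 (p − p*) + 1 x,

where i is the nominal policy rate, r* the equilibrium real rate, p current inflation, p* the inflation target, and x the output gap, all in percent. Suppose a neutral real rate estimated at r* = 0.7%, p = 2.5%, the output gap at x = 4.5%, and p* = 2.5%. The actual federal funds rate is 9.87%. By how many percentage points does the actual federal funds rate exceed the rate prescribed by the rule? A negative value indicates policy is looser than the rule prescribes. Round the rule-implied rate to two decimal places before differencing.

i = 0.7 + 2.5 + 0.5 × (2.5 − 2.5) + 1 × 4.5
   = 0.7 + 2.5 + 0 + 4.5 = 7.70
Deviation = 9.87 − 7.70 = 2.17 pp.

2.17 pp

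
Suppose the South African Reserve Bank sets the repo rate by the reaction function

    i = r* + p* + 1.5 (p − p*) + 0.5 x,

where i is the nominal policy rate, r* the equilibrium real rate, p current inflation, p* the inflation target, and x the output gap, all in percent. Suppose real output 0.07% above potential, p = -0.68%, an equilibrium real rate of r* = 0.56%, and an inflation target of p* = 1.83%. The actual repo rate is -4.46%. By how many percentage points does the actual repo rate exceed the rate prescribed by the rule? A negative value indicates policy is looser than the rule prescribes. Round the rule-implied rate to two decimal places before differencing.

-3.12 pp

Output 0.07% above potential → x = 0.07.
i = 0.56 + 1.83 + 1.5 × (-0.68 − 1.83) + 0.5 × 0.07
   = 0.56 + 1.83 − 3.765 + 0.035 = -1.34
Deviation = -4.46 − (-1.34) = -3.12 pp.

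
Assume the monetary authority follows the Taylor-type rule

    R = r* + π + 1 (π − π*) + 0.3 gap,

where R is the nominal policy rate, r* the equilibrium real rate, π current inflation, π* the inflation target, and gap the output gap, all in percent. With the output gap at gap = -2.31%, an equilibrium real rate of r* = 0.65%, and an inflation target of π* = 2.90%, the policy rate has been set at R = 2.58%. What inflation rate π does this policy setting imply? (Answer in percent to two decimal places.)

2.76%

Collecting π: R = r* + (1 + 1) π − 1 π* + 0.3 gap
2 π = 2.58 − 0.65 + 1 × 2.90 − 0.3 × (-2.31) = 5.523
π = 5.523 / 2 = 2.76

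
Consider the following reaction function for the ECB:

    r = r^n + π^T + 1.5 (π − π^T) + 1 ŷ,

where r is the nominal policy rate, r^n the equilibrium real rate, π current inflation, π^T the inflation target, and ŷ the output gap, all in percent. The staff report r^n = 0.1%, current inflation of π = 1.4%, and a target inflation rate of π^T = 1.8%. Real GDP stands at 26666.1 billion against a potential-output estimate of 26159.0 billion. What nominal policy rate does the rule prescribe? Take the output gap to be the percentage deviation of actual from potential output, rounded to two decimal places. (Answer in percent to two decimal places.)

3.24%

Output gap = 100 × (26666.1 − 26159.0) / 26159.0 = 1.94%.
r = 0.10 + 1.80 + 1.5 × (1.40 − 1.80) + 1 × 1.94
   = 0.10 + 1.8 − 0.6 + 1.94 = 3.24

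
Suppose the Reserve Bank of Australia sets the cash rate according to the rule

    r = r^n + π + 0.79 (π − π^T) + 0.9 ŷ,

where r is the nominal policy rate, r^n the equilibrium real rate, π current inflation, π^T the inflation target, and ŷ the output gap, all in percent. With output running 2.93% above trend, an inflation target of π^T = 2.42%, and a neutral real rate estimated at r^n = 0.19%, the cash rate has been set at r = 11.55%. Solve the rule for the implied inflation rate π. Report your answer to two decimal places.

Output 2.93% above potential → ŷ = 2.93.
Collecting π: r = r^n + (1 + 0.79) π − 0.79 π^T + 0.9 ŷ
1.79 π = 11.55 − 0.19 + 0.79 × 2.42 − 0.9 × 2.93 = 10.6348
π = 10.6348 / 1.79 = 5.94

5.94%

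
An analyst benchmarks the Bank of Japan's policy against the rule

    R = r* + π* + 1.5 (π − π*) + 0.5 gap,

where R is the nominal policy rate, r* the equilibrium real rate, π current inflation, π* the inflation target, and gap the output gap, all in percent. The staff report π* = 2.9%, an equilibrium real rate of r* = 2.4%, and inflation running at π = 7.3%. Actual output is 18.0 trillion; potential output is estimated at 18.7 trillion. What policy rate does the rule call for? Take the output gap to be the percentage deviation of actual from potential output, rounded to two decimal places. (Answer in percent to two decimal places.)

Output gap = 100 × (18.0 − 18.7) / 18.7 = -3.74%.
R = 2.40 + 2.90 + 1.5 × (7.30 − 2.90) + 0.5 × (-3.74)
   = 2.40 + 2.9 + 6.6 − 1.87 = 10.03

10.03%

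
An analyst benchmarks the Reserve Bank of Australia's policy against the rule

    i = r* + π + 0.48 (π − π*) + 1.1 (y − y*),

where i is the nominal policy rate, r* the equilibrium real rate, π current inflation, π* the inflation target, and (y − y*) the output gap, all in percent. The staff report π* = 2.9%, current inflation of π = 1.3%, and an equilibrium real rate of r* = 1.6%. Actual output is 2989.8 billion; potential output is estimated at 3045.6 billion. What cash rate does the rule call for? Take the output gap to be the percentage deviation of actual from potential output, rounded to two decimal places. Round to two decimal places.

Output gap = 100 × (2989.8 − 3045.6) / 3045.6 = -1.83%.
i = 1.60 + 1.30 + 0.48 × (1.30 − 2.90) + 1.1 × (-1.83)
   = 1.60 + 1.3 − 0.768 − 2.013 = 0.12

0.12%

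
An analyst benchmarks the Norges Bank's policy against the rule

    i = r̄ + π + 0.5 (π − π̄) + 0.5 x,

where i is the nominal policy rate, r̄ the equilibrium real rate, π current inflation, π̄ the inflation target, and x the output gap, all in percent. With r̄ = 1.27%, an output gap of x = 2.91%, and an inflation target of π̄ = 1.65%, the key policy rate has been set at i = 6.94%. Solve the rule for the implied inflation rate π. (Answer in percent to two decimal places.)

Collecting π: i = r̄ + (1 + 0.5) π − 0.5 π̄ + 0.5 x
1.5 π = 6.94 − 1.27 + 0.5 × 1.65 − 0.5 × 2.91 = 5.04
π = 5.04 / 1.5 = 3.36

3.36%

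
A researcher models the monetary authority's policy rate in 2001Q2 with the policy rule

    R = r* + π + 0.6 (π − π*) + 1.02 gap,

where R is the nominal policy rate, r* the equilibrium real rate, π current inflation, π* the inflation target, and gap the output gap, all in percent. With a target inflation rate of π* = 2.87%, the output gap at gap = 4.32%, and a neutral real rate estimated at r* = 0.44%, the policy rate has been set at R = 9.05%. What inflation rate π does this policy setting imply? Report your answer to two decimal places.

Collecting π: R = r* + (1 + 0.6) π − 0.6 π* + 1.02 gap
1.6 π = 9.05 − 0.44 + 0.6 × 2.87 − 1.02 × 4.32 = 5.9256
π = 5.9256 / 1.6 = 3.70

3.70%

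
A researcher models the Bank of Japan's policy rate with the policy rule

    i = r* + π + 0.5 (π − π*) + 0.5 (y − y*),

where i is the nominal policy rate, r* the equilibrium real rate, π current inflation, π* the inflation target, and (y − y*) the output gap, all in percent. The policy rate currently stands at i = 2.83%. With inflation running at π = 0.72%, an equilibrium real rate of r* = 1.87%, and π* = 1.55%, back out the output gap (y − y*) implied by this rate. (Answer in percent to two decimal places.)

0.5 (y − y*) = 2.83 − 1.87 − 0.72 − 0.5 × (0.72 − 1.55) = 0.655
(y − y*) = 0.655 / 0.5 = 1.31

1.31%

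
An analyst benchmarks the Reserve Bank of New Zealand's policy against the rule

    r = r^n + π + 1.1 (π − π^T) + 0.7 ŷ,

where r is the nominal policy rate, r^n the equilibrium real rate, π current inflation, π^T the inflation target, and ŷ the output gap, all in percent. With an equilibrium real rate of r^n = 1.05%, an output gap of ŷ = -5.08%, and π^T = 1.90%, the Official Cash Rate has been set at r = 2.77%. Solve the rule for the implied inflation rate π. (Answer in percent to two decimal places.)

3.51%

Collecting π: r = r^n + (1 + 1.1) π − 1.1 π^T + 0.7 ŷ
2.1 π = 2.77 − 1.05 + 1.1 × 1.90 − 0.7 × (-5.08) = 7.366
π = 7.366 / 2.1 = 3.51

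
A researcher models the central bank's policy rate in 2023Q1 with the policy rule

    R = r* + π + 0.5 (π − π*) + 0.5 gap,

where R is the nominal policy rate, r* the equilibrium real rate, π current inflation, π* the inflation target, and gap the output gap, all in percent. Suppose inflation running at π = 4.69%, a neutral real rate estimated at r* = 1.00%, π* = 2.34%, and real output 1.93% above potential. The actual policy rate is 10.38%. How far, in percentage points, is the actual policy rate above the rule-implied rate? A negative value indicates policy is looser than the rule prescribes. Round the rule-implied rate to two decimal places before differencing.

Output 1.93% above potential → gap = 1.93.
R = 1.00 + 4.69 + 0.5 × (4.69 − 2.34) + 0.5 × 1.93
   = 1.00 + 4.69 + 1.175 + 0.965 = 7.83
Deviation = 10.38 − 7.83 = 2.55 pp.

2.55 pp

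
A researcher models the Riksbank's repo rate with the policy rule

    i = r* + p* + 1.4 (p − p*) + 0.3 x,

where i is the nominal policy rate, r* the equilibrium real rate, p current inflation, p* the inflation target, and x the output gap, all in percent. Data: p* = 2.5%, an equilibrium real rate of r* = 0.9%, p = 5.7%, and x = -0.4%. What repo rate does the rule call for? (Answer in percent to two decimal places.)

7.76%

i = 0.9 + 2.5 + 1.4 × (5.7 − 2.5) + 0.3 × (-0.4)
   = 0.9 + 2.5 + 4.48 − 0.12 = 7.76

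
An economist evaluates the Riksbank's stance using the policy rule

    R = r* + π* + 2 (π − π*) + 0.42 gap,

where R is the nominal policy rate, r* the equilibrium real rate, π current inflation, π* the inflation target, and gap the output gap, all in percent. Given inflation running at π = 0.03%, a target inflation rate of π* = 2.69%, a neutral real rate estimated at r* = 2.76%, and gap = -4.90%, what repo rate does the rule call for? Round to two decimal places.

R = 2.76 + 2.69 + 2 × (0.03 − 2.69) + 0.42 × (-4.90)
   = 2.76 + 2.69 − 5.32 − 2.058 = -1.93

-1.93%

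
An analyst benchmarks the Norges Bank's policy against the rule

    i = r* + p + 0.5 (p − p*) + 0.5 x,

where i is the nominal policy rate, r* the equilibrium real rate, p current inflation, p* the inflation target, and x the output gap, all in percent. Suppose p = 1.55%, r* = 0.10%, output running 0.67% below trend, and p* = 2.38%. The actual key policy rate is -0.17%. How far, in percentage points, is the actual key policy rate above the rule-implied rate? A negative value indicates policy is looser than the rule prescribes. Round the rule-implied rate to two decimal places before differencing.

Output 0.67% below potential → x = -0.67.
i = 0.10 + 1.55 + 0.5 × (1.55 − 2.38) + 0.5 × (-0.67)
   = 0.10 + 1.55 − 0.415 − 0.335 = 0.90
Deviation = -0.17 − 0.90 = -1.07 pp.

-1.07 pp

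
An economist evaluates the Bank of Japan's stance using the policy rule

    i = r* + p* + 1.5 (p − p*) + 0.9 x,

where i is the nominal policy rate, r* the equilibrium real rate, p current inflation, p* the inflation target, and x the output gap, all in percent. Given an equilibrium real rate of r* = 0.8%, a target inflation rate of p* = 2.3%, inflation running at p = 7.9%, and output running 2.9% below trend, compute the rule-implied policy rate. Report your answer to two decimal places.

8.89%

Output 2.9% below potential → x = -2.9.
i = 0.8 + 2.3 + 1.5 × (7.9 − 2.3) + 0.9 × (-2.9)
   = 0.8 + 2.3 + 8.4 − 2.61 = 8.89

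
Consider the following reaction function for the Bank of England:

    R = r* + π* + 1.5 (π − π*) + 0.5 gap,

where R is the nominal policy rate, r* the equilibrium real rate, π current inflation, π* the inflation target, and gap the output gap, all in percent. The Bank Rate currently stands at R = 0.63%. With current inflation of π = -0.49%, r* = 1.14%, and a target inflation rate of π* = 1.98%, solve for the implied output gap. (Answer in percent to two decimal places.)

2.43%

0.5 gap = 0.63 − 1.14 − 1.98 − 1.5 × ((-0.49) − 1.98) = 1.215
gap = 1.215 / 0.5 = 2.43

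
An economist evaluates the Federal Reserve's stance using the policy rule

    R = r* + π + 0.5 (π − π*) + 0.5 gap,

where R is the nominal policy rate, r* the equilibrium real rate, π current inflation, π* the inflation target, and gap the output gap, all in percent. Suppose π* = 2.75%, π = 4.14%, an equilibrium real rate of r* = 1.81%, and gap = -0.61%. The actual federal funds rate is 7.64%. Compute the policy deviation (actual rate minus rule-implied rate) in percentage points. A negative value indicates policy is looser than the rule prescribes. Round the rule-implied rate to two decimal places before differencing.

R = 1.81 + 4.14 + 0.5 × (4.14 − 2.75) + 0.5 × (-0.61)
   = 1.81 + 4.14 + 0.695 − 0.305 = 6.34
Deviation = 7.64 − 6.34 = 1.30 pp.

1.30 pp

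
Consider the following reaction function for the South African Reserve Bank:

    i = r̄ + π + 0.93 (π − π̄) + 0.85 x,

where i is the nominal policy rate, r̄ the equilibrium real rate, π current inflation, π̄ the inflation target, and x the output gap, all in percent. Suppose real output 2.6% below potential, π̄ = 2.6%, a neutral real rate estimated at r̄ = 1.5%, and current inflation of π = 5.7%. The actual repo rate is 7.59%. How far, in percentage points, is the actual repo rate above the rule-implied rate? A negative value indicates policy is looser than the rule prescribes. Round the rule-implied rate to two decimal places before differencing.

Output 2.6% below potential → x = -2.6.
i = 1.5 + 5.7 + 0.93 × (5.7 − 2.6) + 0.85 × (-2.6)
   = 1.5 + 5.7 + 2.883 − 2.21 = 7.87
Deviation = 7.59 − 7.87 = -0.28 pp.

-0.28 pp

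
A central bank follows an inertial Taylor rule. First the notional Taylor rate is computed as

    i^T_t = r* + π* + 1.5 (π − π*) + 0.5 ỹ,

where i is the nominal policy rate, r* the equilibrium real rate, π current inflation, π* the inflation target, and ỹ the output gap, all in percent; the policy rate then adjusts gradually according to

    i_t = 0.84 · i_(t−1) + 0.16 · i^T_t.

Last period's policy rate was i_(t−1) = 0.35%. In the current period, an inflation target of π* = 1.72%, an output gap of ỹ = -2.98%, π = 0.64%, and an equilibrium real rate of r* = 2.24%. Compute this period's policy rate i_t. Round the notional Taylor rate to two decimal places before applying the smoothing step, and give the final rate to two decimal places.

0.43%

i^T_t = 2.24 + 1.72 + 1.5 × (0.64 − 1.72) + 0.5 × (-2.98)
   = 2.24 + 1.72 − 1.62 − 1.49 = 0.85
i_t = 0.84 × 0.35 + 0.16 × 0.85 = 0.294 + 0.136 = 0.43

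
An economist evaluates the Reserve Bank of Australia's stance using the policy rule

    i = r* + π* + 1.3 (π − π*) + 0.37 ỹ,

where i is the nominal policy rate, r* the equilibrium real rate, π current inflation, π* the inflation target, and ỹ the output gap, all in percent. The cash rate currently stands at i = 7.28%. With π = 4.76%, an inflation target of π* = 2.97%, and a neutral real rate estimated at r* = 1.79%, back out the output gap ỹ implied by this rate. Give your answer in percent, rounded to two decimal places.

0.52%

0.37 ỹ = 7.28 − 1.79 − 2.97 − 1.3 × (4.76 − 2.97) = 0.193
ỹ = 0.193 / 0.37 = 0.52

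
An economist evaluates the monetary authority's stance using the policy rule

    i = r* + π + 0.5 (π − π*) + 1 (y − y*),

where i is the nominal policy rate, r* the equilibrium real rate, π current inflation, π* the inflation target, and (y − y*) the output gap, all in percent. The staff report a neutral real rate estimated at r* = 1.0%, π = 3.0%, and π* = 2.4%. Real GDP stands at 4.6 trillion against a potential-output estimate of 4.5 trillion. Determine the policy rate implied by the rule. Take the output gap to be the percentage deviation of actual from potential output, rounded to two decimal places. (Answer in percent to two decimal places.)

Output gap = 100 × (4.6 − 4.5) / 4.5 = 2.22%.
i = 1.00 + 3.00 + 0.5 × (3.00 − 2.40) + 1 × 2.22
   = 1.00 + 3 + 0.3 + 2.22 = 6.52

6.52%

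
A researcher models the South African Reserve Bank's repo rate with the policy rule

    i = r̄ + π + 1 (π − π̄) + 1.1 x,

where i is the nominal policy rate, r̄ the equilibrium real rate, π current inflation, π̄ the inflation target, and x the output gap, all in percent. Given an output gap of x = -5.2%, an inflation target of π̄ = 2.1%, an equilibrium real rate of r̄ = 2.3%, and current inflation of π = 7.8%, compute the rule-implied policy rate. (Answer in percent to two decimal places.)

10.08%

i = 2.3 + 7.8 + 1 × (7.8 − 2.1) + 1.1 × (-5.2)
   = 2.3 + 7.8 + 5.7 − 5.72 = 10.08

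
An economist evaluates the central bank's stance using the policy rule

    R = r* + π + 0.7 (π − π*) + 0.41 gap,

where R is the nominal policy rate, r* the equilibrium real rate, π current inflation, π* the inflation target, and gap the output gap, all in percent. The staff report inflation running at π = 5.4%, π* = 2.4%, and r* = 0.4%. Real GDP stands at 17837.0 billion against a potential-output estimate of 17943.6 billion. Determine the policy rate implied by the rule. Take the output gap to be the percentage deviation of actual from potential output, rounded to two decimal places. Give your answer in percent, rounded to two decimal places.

7.66%

Output gap = 100 × (17837.0 − 17943.6) / 17943.6 = -0.59%.
R = 0.40 + 5.40 + 0.7 × (5.40 − 2.40) + 0.41 × (-0.59)
   = 0.40 + 5.4 + 2.1 − 0.2419 = 7.66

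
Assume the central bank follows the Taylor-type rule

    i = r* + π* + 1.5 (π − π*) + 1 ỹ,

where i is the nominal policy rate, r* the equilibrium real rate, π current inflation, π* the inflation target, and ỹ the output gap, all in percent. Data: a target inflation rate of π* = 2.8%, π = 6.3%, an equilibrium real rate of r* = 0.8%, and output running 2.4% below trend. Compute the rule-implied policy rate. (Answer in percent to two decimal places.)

6.45%

Output 2.4% below potential → ỹ = -2.4.
i = 0.8 + 2.8 + 1.5 × (6.3 − 2.8) + 1 × (-2.4)
   = 0.8 + 2.8 + 5.25 − 2.4 = 6.45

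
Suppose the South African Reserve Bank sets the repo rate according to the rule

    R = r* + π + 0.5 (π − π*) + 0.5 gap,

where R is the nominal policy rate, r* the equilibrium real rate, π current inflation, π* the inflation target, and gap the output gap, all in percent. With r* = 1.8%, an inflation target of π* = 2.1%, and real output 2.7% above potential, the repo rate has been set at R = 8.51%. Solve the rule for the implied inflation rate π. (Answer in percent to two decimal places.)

4.27%

Output 2.7% above potential → gap = 2.7.
Collecting π: R = r* + (1 + 0.5) π − 0.5 π* + 0.5 gap
1.5 π = 8.51 − 1.8 + 0.5 × 2.1 − 0.5 × 2.7 = 6.41
π = 6.41 / 1.5 = 4.27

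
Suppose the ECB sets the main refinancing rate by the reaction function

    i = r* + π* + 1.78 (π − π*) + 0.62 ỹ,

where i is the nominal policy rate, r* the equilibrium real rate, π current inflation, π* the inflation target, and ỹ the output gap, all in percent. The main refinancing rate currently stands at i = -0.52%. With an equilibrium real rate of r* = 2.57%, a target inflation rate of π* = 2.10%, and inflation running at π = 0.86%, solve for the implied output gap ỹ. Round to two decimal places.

0.62 ỹ = -0.52 − 2.57 − 2.10 − 1.78 × (0.86 − 2.10) = -2.9828
ỹ = -2.9828 / 0.62 = -4.81

-4.81%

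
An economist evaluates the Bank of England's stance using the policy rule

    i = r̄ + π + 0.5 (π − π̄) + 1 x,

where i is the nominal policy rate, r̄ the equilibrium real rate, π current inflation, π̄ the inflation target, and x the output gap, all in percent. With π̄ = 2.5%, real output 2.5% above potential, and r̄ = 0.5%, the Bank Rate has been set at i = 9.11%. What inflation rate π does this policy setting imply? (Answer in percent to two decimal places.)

4.91%

Output 2.5% above potential → x = 2.5.
Collecting π: i = r̄ + (1 + 0.5) π − 0.5 π̄ + 1 x
1.5 π = 9.11 − 0.5 + 0.5 × 2.5 − 1 × 2.5 = 7.36
π = 7.36 / 1.5 = 4.91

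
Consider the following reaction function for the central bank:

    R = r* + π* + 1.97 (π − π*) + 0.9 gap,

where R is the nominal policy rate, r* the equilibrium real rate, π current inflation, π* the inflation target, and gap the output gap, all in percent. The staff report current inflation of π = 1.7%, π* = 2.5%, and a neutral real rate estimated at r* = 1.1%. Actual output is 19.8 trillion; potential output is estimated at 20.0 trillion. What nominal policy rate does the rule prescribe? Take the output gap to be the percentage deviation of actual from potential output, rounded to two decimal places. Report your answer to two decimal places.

1.12%

Output gap = 100 × (19.8 − 20.0) / 20.0 = -1.00%.
R = 1.10 + 2.50 + 1.97 × (1.70 − 2.50) + 0.9 × (-1.00)
   = 1.10 + 2.5 − 1.576 − 0.9 = 1.12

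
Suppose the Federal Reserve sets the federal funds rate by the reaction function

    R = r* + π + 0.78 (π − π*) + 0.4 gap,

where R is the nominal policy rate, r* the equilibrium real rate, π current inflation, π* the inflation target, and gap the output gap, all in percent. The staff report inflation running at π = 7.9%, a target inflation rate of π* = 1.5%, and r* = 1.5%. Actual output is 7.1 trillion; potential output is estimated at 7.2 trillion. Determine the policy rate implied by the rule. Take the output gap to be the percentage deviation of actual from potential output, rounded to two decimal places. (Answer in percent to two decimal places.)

Output gap = 100 × (7.1 − 7.2) / 7.2 = -1.39%.
R = 1.50 + 7.90 + 0.78 × (7.90 − 1.50) + 0.4 × (-1.39)
   = 1.50 + 7.9 + 4.992 − 0.556 = 13.84

13.84%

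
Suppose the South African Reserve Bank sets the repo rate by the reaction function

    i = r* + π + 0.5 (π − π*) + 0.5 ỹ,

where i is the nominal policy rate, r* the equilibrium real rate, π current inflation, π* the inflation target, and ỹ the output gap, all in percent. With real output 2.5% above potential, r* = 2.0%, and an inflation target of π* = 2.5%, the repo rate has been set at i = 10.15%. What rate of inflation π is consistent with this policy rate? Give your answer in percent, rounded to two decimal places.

5.43%

Output 2.5% above potential → ỹ = 2.5.
Collecting π: i = r* + (1 + 0.5) π − 0.5 π* + 0.5 ỹ
1.5 π = 10.15 − 2.0 + 0.5 × 2.5 − 0.5 × 2.5 = 8.15
π = 8.15 / 1.5 = 5.43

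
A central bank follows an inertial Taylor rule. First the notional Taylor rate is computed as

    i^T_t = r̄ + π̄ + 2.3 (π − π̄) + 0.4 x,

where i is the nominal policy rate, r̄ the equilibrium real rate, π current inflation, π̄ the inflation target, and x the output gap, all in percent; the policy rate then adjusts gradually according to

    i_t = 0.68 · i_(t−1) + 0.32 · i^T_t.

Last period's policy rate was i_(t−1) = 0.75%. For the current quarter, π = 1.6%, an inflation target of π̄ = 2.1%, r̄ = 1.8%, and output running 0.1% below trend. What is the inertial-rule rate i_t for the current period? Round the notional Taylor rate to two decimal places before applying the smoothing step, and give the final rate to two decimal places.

1.38%

Output 0.1% below potential → x = -0.1.
i^T_t = 1.8 + 2.1 + 2.3 × (1.6 − 2.1) + 0.4 × (-0.1)
   = 1.8 + 2.1 − 1.15 − 0.04 = 2.71
i_t = 0.68 × 0.75 + 0.32 × 2.71 = 0.51 + 0.8672 = 1.38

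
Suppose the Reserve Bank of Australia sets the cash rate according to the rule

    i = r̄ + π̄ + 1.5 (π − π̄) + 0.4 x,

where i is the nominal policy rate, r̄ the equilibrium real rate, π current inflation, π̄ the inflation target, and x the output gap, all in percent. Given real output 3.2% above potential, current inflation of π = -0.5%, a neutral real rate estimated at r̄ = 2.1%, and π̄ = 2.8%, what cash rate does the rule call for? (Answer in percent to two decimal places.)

Output 3.2% above potential → x = 3.2.
i = 2.1 + 2.8 + 1.5 × (-0.5 − 2.8) + 0.4 × 3.2
   = 2.1 + 2.8 − 4.95 + 1.28 = 1.23

1.23%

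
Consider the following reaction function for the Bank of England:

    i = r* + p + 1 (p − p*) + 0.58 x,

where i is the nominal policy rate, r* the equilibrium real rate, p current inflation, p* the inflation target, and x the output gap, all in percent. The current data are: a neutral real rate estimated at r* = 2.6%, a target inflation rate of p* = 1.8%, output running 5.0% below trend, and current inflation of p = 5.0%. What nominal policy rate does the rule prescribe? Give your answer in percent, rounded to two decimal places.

7.90%

Output 5.0% below potential → x = -5.0.
i = 2.6 + 5.0 + 1 × (5.0 − 1.8) + 0.58 × (-5.0)
   = 2.6 + 5 + 3.2 − 2.9 = 7.90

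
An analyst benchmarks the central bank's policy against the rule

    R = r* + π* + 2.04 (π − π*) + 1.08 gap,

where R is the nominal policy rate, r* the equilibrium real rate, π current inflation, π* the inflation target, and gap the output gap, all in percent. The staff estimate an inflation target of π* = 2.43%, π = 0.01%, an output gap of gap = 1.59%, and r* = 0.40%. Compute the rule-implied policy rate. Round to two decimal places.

-0.39%

R = 0.40 + 2.43 + 2.04 × (0.01 − 2.43) + 1.08 × 1.59
   = 0.40 + 2.43 − 4.9368 + 1.7172 = -0.39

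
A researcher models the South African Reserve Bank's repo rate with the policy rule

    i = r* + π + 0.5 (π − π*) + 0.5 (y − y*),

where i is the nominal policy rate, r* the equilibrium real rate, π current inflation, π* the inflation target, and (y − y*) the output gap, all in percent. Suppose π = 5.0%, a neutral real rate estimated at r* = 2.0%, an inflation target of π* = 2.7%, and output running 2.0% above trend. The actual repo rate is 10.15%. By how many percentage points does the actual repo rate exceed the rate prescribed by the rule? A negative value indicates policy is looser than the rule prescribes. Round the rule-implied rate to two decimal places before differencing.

1.00 pp

Output 2.0% above potential → (y − y*) = 2.0.
i = 2.0 + 5.0 + 0.5 × (5.0 − 2.7) + 0.5 × 2.0
   = 2.0 + 5 + 1.15 + 1 = 9.15
Deviation = 10.15 − 9.15 = 1.00 pp.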